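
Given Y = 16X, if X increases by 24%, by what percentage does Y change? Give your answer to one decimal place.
24.0%

For Y = 16X:
If X → X(1 + 0.24)
Then Y → Y · (1 + 0.24)^1
     = Y · 1.2400

Percentage change = ((1 + 0.24)^1 − 1) × 100% = 24.0%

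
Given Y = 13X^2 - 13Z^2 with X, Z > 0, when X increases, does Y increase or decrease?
Y increases

Taking the partial derivative:
∂Y/∂X = 26X

∂Y/∂X = 26X > 0 (assuming positive values)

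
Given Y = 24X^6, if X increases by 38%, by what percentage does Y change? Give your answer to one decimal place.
590.7%

For Y = 24X^6:
If X → X(1 + 0.38)
Then Y → Y · (1 + 0.38)^6
     ≈ Y · 6.9068

Percentage change = ((1 + 0.38)^6 − 1) × 100% ≈ 590.7%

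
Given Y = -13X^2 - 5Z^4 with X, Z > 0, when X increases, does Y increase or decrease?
Y decreases

Taking the partial derivative:
∂Y/∂X = -26X

∂Y/∂X = -26X < 0 (assuming positive values)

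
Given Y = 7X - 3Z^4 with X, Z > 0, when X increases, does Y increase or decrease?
Y increases

Taking the partial derivative:
∂Y/∂X = 7

∂Y/∂X = 7 > 0 (assuming positive values)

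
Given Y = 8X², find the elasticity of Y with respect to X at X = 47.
Elasticity = 2

Elasticity = (dY/dX) · (X/Y)

dY/dX = 16·X
At X = 47: dY/dX = 752, Y = 17672

Elasticity = 752 · (47 / 17672) = 2

Interpretation: for a small percentage change in X, the percentage change in Y is approximately 2.00 times as large.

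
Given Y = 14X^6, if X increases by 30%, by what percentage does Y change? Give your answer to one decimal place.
382.7%

For Y = 14X^6:
If X → X(1 + 0.3)
Then Y → Y · (1 + 0.3)^6
     ≈ Y · 4.8268

Percentage change = ((1 + 0.3)^6 − 1) × 100% ≈ 382.7%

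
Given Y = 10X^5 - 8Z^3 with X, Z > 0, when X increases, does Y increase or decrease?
Y increases

Taking the partial derivative:
∂Y/∂X = 50X^4

∂Y/∂X = 50X^4 > 0 (assuming positive values)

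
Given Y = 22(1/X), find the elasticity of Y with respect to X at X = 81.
Elasticity = -1

Elasticity = (dY/dX) · (X/Y)

dY/dX = -22/X²
At X = 81: dY/dX = -22/6561, Y = 22/81

Elasticity = (-22/6561) · (81 / (22/81)) = -1

Interpretation: for a small percentage change in X, the percentage change in Y is approximately -1.00 times as large.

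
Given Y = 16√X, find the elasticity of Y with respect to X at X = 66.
Elasticity = 1/2

Elasticity = (dY/dX) · (X/Y)

dY/dX = 8/√X
At X = 66: dY/dX = 4·√66/33, Y = 16·√66

Elasticity = (4·√66/33) · (66 / (16·√66)) = 1/2

Interpretation: for a small percentage change in X, the percentage change in Y is approximately 0.50 times as large.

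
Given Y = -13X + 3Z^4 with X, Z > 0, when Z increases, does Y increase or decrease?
Y increases

Taking the partial derivative:
∂Y/∂Z = 12Z^3

∂Y/∂Z = 12Z^3 > 0 (assuming positive values)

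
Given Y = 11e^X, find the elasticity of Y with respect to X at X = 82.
Elasticity = 82

Elasticity = (dY/dX) · (X/Y)

dY/dX = 11·e^X
At X = 82: dY/dX = 11·e^82, Y = 11·e^82

Elasticity = (11·e^82) · (82 / (11·e^82)) = 82

Interpretation: for a small percentage change in X, the percentage change in Y is approximately 82.00 times as large.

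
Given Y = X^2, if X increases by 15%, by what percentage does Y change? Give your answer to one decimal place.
32.3%

For Y = X^2:
If X → X(1 + 0.15)
Then Y → Y · (1 + 0.15)^2
     = Y · 1.3225

Percentage change = ((1 + 0.15)^2 − 1) × 100% ≈ 32.3%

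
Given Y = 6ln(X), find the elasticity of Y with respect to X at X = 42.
Elasticity = 1/ln(42) ≈ 0.2675

Elasticity = (dY/dX) · (X/Y)

dY/dX = 6/X
At X = 42: dY/dX = 1/7, Y = 6·ln(42)

Elasticity = (1/7) · (42 / (6·ln(42))) = 1/ln(42) ≈ 0.2675

Interpretation: for a small percentage change in X, the percentage change in Y is approximately 0.27 times as large.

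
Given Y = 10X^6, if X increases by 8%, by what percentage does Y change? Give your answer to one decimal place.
58.7%

For Y = 10X^6:
If X → X(1 + 0.08)
Then Y → Y · (1 + 0.08)^6
     ≈ Y · 1.5869

Percentage change = ((1 + 0.08)^6 − 1) × 100% ≈ 58.7%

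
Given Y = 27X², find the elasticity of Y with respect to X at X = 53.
Elasticity = 2

Elasticity = (dY/dX) · (X/Y)

dY/dX = 54·X
At X = 53: dY/dX = 2862, Y = 75843

Elasticity = 2862 · (53 / 75843) = 2

Interpretation: for a small percentage change in X, the percentage change in Y is approximately 2.00 times as large.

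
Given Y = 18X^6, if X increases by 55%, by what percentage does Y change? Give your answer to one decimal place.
1286.7%

For Y = 18X^6:
If X → X(1 + 0.55)
Then Y → Y · (1 + 0.55)^6
     ≈ Y · 13.8672

Percentage change = ((1 + 0.55)^6 − 1) × 100% ≈ 1286.7%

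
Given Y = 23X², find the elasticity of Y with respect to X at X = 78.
Elasticity = 2

Elasticity = (dY/dX) · (X/Y)

dY/dX = 46·X
At X = 78: dY/dX = 3588, Y = 139932

Elasticity = 3588 · (78 / 139932) = 2

Interpretation: for a small percentage change in X, the percentage change in Y is approximately 2.00 times as large.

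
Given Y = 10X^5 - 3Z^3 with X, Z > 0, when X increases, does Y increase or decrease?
Y increases

Taking the partial derivative:
∂Y/∂X = 50X^4

∂Y/∂X = 50X^4 > 0 (assuming positive values)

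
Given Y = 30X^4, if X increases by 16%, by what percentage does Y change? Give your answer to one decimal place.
81.1%

For Y = 30X^4:
If X → X(1 + 0.16)
Then Y → Y · (1 + 0.16)^4
     ≈ Y · 1.8106

Percentage change = ((1 + 0.16)^4 − 1) × 100% ≈ 81.1%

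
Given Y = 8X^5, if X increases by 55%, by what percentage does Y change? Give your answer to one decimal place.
794.7%

For Y = 8X^5:
If X → X(1 + 0.55)
Then Y → Y · (1 + 0.55)^5
     ≈ Y · 8.9466

Percentage change = ((1 + 0.55)^5 − 1) × 100% ≈ 794.7%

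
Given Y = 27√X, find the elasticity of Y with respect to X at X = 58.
Elasticity = 1/2

Elasticity = (dY/dX) · (X/Y)

dY/dX = 27/(2·√X)
At X = 58: dY/dX = 27·√58/116, Y = 27·√58

Elasticity = (27·√58/116) · (58 / (27·√58)) = 1/2

Interpretation: for a small percentage change in X, the percentage change in Y is approximately 0.50 times as large.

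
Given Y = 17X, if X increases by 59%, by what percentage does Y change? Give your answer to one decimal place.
59.0%

For Y = 17X:
If X → X(1 + 0.59)
Then Y → Y · (1 + 0.59)^1
     = Y · 1.5900

Percentage change = ((1 + 0.59)^1 − 1) × 100% = 59.0%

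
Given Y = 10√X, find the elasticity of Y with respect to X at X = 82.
Elasticity = 1/2

Elasticity = (dY/dX) · (X/Y)

dY/dX = 5/√X
At X = 82: dY/dX = 5·√82/82, Y = 10·√82

Elasticity = (5·√82/82) · (82 / (10·√82)) = 1/2

Interpretation: for a small percentage change in X, the percentage change in Y is approximately 0.50 times as large.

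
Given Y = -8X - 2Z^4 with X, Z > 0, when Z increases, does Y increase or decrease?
Y decreases

Taking the partial derivative:
∂Y/∂Z = -8Z^3

∂Y/∂Z = -8Z^3 < 0 (assuming positive values)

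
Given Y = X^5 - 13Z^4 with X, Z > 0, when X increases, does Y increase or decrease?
Y increases

Taking the partial derivative:
∂Y/∂X = 5X^4

∂Y/∂X = 5X^4 > 0 (assuming positive values)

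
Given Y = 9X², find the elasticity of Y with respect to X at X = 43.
Elasticity = 2

Elasticity = (dY/dX) · (X/Y)

dY/dX = 18·X
At X = 43: dY/dX = 774, Y = 16641

Elasticity = 774 · (43 / 16641) = 2

Interpretation: for a small percentage change in X, the percentage change in Y is approximately 2.00 times as large.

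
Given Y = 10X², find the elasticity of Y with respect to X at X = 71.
Elasticity = 2

Elasticity = (dY/dX) · (X/Y)

dY/dX = 20·X
At X = 71: dY/dX = 1420, Y = 50410

Elasticity = 1420 · (71 / 50410) = 2

Interpretation: for a small percentage change in X, the percentage change in Y is approximately 2.00 times as large.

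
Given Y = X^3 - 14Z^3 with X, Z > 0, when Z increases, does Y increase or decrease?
Y decreases

Taking the partial derivative:
∂Y/∂Z = -42Z^2

∂Y/∂Z = -42Z^2 < 0 (assuming positive values)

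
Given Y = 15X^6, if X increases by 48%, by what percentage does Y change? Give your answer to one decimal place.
950.9%

For Y = 15X^6:
If X → X(1 + 0.48)
Then Y → Y · (1 + 0.48)^6
     ≈ Y · 10.5092

Percentage change = ((1 + 0.48)^6 − 1) × 100% ≈ 950.9%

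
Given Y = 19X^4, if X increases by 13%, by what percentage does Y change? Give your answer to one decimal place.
63.0%

For Y = 19X^4:
If X → X(1 + 0.13)
Then Y → Y · (1 + 0.13)^4
     ≈ Y · 1.6305

Percentage change = ((1 + 0.13)^4 − 1) × 100% ≈ 63.0%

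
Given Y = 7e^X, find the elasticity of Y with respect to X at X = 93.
Elasticity = 93

Elasticity = (dY/dX) · (X/Y)

dY/dX = 7·e^X
At X = 93: dY/dX = 7·e^93, Y = 7·e^93

Elasticity = (7·e^93) · (93 / (7·e^93)) = 93

Interpretation: for a small percentage change in X, the percentage change in Y is approximately 93.00 times as large.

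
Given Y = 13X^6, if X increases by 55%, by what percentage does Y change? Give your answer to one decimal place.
1286.7%

For Y = 13X^6:
If X → X(1 + 0.55)
Then Y → Y · (1 + 0.55)^6
     ≈ Y · 13.8672

Percentage change = ((1 + 0.55)^6 − 1) × 100% ≈ 1286.7%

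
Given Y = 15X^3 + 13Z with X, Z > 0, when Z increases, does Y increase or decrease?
Y increases

Taking the partial derivative:
∂Y/∂Z = 13

∂Y/∂Z = 13 > 0 (assuming positive values)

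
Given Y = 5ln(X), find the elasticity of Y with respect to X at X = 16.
Elasticity = 1/ln(16) ≈ 0.3607

Elasticity = (dY/dX) · (X/Y)

dY/dX = 5/X
At X = 16: dY/dX = 5/16, Y = 5·ln(16)

Elasticity = (5/16) · (16 / (5·ln(16))) = 1/ln(16) ≈ 0.3607

Interpretation: for a small percentage change in X, the percentage change in Y is approximately 0.36 times as large.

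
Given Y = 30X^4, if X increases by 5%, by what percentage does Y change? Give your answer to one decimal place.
21.6%

For Y = 30X^4:
If X → X(1 + 0.05)
Then Y → Y · (1 + 0.05)^4
     ≈ Y · 1.2155

Percentage change = ((1 + 0.05)^4 − 1) × 100% ≈ 21.6%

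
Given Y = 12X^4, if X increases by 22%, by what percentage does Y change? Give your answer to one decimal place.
121.5%

For Y = 12X^4:
If X → X(1 + 0.22)
Then Y → Y · (1 + 0.22)^4
     ≈ Y · 2.2153

Percentage change = ((1 + 0.22)^4 − 1) × 100% ≈ 121.5%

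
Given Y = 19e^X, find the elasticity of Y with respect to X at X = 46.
Elasticity = 46

Elasticity = (dY/dX) · (X/Y)

dY/dX = 19·e^X
At X = 46: dY/dX = 19·e^46, Y = 19·e^46

Elasticity = (19·e^46) · (46 / (19·e^46)) = 46

Interpretation: for a small percentage change in X, the percentage change in Y is approximately 46.00 times as large.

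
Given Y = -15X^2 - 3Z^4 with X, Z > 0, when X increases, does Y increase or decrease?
Y decreases

Taking the partial derivative:
∂Y/∂X = -30X

∂Y/∂X = -30X < 0 (assuming positive values)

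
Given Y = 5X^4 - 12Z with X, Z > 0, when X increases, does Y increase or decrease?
Y increases

Taking the partial derivative:
∂Y/∂X = 20X^3

∂Y/∂X = 20X^3 > 0 (assuming positive values)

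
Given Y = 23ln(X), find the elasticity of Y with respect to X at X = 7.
Elasticity = 1/ln(7) ≈ 0.5139

Elasticity = (dY/dX) · (X/Y)

dY/dX = 23/X
At X = 7: dY/dX = 23/7, Y = 23·ln(7)

Elasticity = (23/7) · (7 / (23·ln(7))) = 1/ln(7) ≈ 0.5139

Interpretation: for a small percentage change in X, the percentage change in Y is approximately 0.51 times as large.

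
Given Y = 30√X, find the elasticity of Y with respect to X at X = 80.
Elasticity = 1/2

Elasticity = (dY/dX) · (X/Y)

dY/dX = 15/√X
At X = 80: dY/dX = 3·√5/4, Y = 120·√5

Elasticity = (3·√5/4) · (80 / (120·√5)) = 1/2

Interpretation: for a small percentage change in X, the percentage change in Y is approximately 0.50 times as large.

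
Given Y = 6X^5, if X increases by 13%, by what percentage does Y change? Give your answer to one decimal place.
84.2%

For Y = 6X^5:
If X → X(1 + 0.13)
Then Y → Y · (1 + 0.13)^5
     ≈ Y · 1.8424

Percentage change = ((1 + 0.13)^5 − 1) × 100% ≈ 84.2%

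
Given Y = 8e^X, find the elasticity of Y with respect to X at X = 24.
Elasticity = 24

Elasticity = (dY/dX) · (X/Y)

dY/dX = 8·e^X
At X = 24: dY/dX = 8·e^24, Y = 8·e^24

Elasticity = (8·e^24) · (24 / (8·e^24)) = 24

Interpretation: for a small percentage change in X, the percentage change in Y is approximately 24.00 times as large.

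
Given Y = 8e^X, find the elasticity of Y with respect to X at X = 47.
Elasticity = 47

Elasticity = (dY/dX) · (X/Y)

dY/dX = 8·e^X
At X = 47: dY/dX = 8·e^47, Y = 8·e^47

Elasticity = (8·e^47) · (47 / (8·e^47)) = 47

Interpretation: for a small percentage change in X, the percentage change in Y is approximately 47.00 times as large.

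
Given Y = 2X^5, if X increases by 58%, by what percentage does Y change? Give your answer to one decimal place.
884.7%

For Y = 2X^5:
If X → X(1 + 0.58)
Then Y → Y · (1 + 0.58)^5
     ≈ Y · 9.8466

Percentage change = ((1 + 0.58)^5 − 1) × 100% ≈ 884.7%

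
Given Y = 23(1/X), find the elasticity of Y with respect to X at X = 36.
Elasticity = -1

Elasticity = (dY/dX) · (X/Y)

dY/dX = -23/X²
At X = 36: dY/dX = -23/1296, Y = 23/36

Elasticity = (-23/1296) · (36 / (23/36)) = -1

Interpretation: for a small percentage change in X, the percentage change in Y is approximately -1.00 times as large.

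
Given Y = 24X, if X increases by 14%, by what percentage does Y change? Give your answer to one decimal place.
14.0%

For Y = 24X:
If X → X(1 + 0.14)
Then Y → Y · (1 + 0.14)^1
     = Y · 1.1400

Percentage change = ((1 + 0.14)^1 − 1) × 100% = 14.0%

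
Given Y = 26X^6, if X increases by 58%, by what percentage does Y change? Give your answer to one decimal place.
1455.8%

For Y = 26X^6:
If X → X(1 + 0.58)
Then Y → Y · (1 + 0.58)^6
     ≈ Y · 15.5576

Percentage change = ((1 + 0.58)^6 − 1) × 100% ≈ 1455.8%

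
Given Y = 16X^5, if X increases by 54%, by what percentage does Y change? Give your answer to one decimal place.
766.2%

For Y = 16X^5:
If X → X(1 + 0.54)
Then Y → Y · (1 + 0.54)^5
     ≈ Y · 8.6617

Percentage change = ((1 + 0.54)^5 − 1) × 100% ≈ 766.2%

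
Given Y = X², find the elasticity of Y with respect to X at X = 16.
Elasticity = 2

Elasticity = (dY/dX) · (X/Y)

dY/dX = 2·X
At X = 16: dY/dX = 32, Y = 256

Elasticity = 32 · (16 / 256) = 2

Interpretation: for a small percentage change in X, the percentage change in Y is approximately 2.00 times as large.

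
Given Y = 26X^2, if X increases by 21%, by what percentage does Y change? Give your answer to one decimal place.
46.4%

For Y = 26X^2:
If X → X(1 + 0.21)
Then Y → Y · (1 + 0.21)^2
     = Y · 1.4641

Percentage change = ((1 + 0.21)^2 − 1) × 100% ≈ 46.4%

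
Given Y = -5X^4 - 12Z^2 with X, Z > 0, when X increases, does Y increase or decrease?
Y decreases

Taking the partial derivative:
∂Y/∂X = -20X^3

∂Y/∂X = -20X^3 < 0 (assuming positive values)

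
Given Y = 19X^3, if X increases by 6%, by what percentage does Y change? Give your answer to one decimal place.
19.1%

For Y = 19X^3:
If X → X(1 + 0.06)
Then Y → Y · (1 + 0.06)^3
     ≈ Y · 1.1910

Percentage change = ((1 + 0.06)^3 − 1) × 100% ≈ 19.1%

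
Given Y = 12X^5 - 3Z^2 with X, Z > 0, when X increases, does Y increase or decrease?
Y increases

Taking the partial derivative:
∂Y/∂X = 60X^4

∂Y/∂X = 60X^4 > 0 (assuming positive values)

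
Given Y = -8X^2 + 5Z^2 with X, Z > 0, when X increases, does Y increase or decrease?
Y decreases

Taking the partial derivative:
∂Y/∂X = -16X

∂Y/∂X = -16X < 0 (assuming positive values)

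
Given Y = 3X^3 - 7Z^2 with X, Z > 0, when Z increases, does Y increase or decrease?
Y decreases

Taking the partial derivative:
∂Y/∂Z = -14Z

∂Y/∂Z = -14Z < 0 (assuming positive values)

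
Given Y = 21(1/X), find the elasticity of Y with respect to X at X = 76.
Elasticity = -1

Elasticity = (dY/dX) · (X/Y)

dY/dX = -21/X²
At X = 76: dY/dX = -21/5776, Y = 21/76

Elasticity = (-21/5776) · (76 / (21/76)) = -1

Interpretation: for a small percentage change in X, the percentage change in Y is approximately -1.00 times as large.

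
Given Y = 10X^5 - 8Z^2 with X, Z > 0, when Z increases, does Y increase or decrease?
Y decreases

Taking the partial derivative:
∂Y/∂Z = -16Z

∂Y/∂Z = -16Z < 0 (assuming positive values)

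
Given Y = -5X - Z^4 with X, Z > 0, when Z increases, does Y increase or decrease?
Y decreases

Taking the partial derivative:
∂Y/∂Z = -4Z^3

∂Y/∂Z = -4Z^3 < 0 (assuming positive values)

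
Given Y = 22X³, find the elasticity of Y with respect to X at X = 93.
Elasticity = 3

Elasticity = (dY/dX) · (X/Y)

dY/dX = 66·X²
At X = 93: dY/dX = 570834, Y = 17695854

Elasticity = 570834 · (93 / 17695854) = 3

Interpretation: for a small percentage change in X, the percentage change in Y is approximately 3.00 times as large.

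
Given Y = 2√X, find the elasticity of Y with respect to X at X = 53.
Elasticity = 1/2

Elasticity = (dY/dX) · (X/Y)

dY/dX = 1/√X
At X = 53: dY/dX = √53/53, Y = 2·√53

Elasticity = (√53/53) · (53 / (2·√53)) = 1/2

Interpretation: for a small percentage change in X, the percentage change in Y is approximately 0.50 times as large.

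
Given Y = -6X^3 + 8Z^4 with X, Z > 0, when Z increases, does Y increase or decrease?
Y increases

Taking the partial derivative:
∂Y/∂Z = 32Z^3

∂Y/∂Z = 32Z^3 > 0 (assuming positive values)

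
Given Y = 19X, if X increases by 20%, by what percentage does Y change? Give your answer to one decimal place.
20.0%

For Y = 19X:
If X → X(1 + 0.2)
Then Y → Y · (1 + 0.2)^1
     = Y · 1.2000

Percentage change = ((1 + 0.2)^1 − 1) × 100% = 20.0%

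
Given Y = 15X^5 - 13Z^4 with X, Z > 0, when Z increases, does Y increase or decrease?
Y decreases

Taking the partial derivative:
∂Y/∂Z = -52Z^3

∂Y/∂Z = -52Z^3 < 0 (assuming positive values)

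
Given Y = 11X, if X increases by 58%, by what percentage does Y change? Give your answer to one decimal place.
58.0%

For Y = 11X:
If X → X(1 + 0.58)
Then Y → Y · (1 + 0.58)^1
     = Y · 1.5800

Percentage change = ((1 + 0.58)^1 − 1) × 100% = 58.0%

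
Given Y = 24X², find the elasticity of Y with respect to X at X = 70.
Elasticity = 2

Elasticity = (dY/dX) · (X/Y)

dY/dX = 48·X
At X = 70: dY/dX = 3360, Y = 117600

Elasticity = 3360 · (70 / 117600) = 2

Interpretation: for a small percentage change in X, the percentage change in Y is approximately 2.00 times as large.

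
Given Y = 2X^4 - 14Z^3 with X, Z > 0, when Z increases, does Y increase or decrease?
Y decreases

Taking the partial derivative:
∂Y/∂Z = -42Z^2

∂Y/∂Z = -42Z^2 < 0 (assuming positive values)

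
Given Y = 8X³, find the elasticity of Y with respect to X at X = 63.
Elasticity = 3

Elasticity = (dY/dX) · (X/Y)

dY/dX = 24·X²
At X = 63: dY/dX = 95256, Y = 2000376

Elasticity = 95256 · (63 / 2000376) = 3

Interpretation: for a small percentage change in X, the percentage change in Y is approximately 3.00 times as large.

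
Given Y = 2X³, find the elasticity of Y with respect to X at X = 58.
Elasticity = 3

Elasticity = (dY/dX) · (X/Y)

dY/dX = 6·X²
At X = 58: dY/dX = 20184, Y = 390224

Elasticity = 20184 · (58 / 390224) = 3

Interpretation: for a small percentage change in X, the percentage change in Y is approximately 3.00 times as large.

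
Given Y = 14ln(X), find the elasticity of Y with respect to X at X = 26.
Elasticity = 1/ln(26) ≈ 0.3069

Elasticity = (dY/dX) · (X/Y)

dY/dX = 14/X
At X = 26: dY/dX = 7/13, Y = 14·ln(26)

Elasticity = (7/13) · (26 / (14·ln(26))) = 1/ln(26) ≈ 0.3069

Interpretation: for a small percentage change in X, the percentage change in Y is approximately 0.31 times as large.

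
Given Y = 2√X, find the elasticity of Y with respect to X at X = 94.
Elasticity = 1/2

Elasticity = (dY/dX) · (X/Y)

dY/dX = 1/√X
At X = 94: dY/dX = √94/94, Y = 2·√94

Elasticity = (√94/94) · (94 / (2·√94)) = 1/2

Interpretation: for a small percentage change in X, the percentage change in Y is approximately 0.50 times as large.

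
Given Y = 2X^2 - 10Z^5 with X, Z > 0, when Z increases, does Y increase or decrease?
Y decreases

Taking the partial derivative:
∂Y/∂Z = -50Z^4

∂Y/∂Z = -50Z^4 < 0 (assuming positive values)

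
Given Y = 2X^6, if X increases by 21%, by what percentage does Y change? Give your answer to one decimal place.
213.8%

For Y = 2X^6:
If X → X(1 + 0.21)
Then Y → Y · (1 + 0.21)^6
     ≈ Y · 3.1384

Percentage change = ((1 + 0.21)^6 − 1) × 100% ≈ 213.8%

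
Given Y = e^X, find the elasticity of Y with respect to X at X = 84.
Elasticity = 84

Elasticity = (dY/dX) · (X/Y)

dY/dX = e^X
At X = 84: dY/dX = e^84, Y = e^84

Elasticity = (e^84) · (84 / (e^84)) = 84

Interpretation: for a small percentage change in X, the percentage change in Y is approximately 84.00 times as large.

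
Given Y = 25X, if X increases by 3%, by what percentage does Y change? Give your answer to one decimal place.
3.0%

For Y = 25X:
If X → X(1 + 0.03)
Then Y → Y · (1 + 0.03)^1
     = Y · 1.0300

Percentage change = ((1 + 0.03)^1 − 1) × 100% = 3.0%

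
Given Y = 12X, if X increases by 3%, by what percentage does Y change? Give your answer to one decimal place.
3.0%

For Y = 12X:
If X → X(1 + 0.03)
Then Y → Y · (1 + 0.03)^1
     = Y · 1.0300

Percentage change = ((1 + 0.03)^1 − 1) × 100% = 3.0%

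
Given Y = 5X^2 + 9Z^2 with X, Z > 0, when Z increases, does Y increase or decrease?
Y increases

Taking the partial derivative:
∂Y/∂Z = 18Z

∂Y/∂Z = 18Z > 0 (assuming positive values)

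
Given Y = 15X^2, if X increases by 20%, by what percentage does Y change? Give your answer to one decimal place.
44.0%

For Y = 15X^2:
If X → X(1 + 0.2)
Then Y → Y · (1 + 0.2)^2
     = Y · 1.4400

Percentage change = ((1 + 0.2)^2 − 1) × 100% = 44.0%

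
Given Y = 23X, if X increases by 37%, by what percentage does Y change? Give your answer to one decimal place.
37.0%

For Y = 23X:
If X → X(1 + 0.37)
Then Y → Y · (1 + 0.37)^1
     = Y · 1.3700

Percentage change = ((1 + 0.37)^1 − 1) × 100% = 37.0%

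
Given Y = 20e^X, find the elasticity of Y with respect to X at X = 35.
Elasticity = 35

Elasticity = (dY/dX) · (X/Y)

dY/dX = 20·e^X
At X = 35: dY/dX = 20·e^35, Y = 20·e^35

Elasticity = (20·e^35) · (35 / (20·e^35)) = 35

Interpretation: for a small percentage change in X, the percentage change in Y is approximately 35.00 times as large.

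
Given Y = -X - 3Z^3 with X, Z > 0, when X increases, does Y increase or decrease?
Y decreases

Taking the partial derivative:
∂Y/∂X = -1

∂Y/∂X = -1 < 0 (assuming positive values)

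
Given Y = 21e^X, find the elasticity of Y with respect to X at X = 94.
Elasticity = 94

Elasticity = (dY/dX) · (X/Y)

dY/dX = 21·e^X
At X = 94: dY/dX = 21·e^94, Y = 21·e^94

Elasticity = (21·e^94) · (94 / (21·e^94)) = 94

Interpretation: for a small percentage change in X, the percentage change in Y is approximately 94.00 times as large.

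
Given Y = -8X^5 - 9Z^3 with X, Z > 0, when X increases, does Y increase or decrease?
Y decreases

Taking the partial derivative:
∂Y/∂X = -40X^4

∂Y/∂X = -40X^4 < 0 (assuming positive values)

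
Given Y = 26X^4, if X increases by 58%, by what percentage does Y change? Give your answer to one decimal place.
523.2%

For Y = 26X^4:
If X → X(1 + 0.58)
Then Y → Y · (1 + 0.58)^4
     ≈ Y · 6.2320

Percentage change = ((1 + 0.58)^4 − 1) × 100% ≈ 523.2%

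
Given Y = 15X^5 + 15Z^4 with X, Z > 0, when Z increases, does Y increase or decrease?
Y increases

Taking the partial derivative:
∂Y/∂Z = 60Z^3

∂Y/∂Z = 60Z^3 > 0 (assuming positive values)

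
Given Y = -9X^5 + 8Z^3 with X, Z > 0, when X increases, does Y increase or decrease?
Y decreases

Taking the partial derivative:
∂Y/∂X = -45X^4

∂Y/∂X = -45X^4 < 0 (assuming positive values)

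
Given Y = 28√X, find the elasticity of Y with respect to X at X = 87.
Elasticity = 1/2

Elasticity = (dY/dX) · (X/Y)

dY/dX = 14/√X
At X = 87: dY/dX = 14·√87/87, Y = 28·√87

Elasticity = (14·√87/87) · (87 / (28·√87)) = 1/2

Interpretation: for a small percentage change in X, the percentage change in Y is approximately 0.50 times as large.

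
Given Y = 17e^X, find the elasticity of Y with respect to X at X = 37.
Elasticity = 37

Elasticity = (dY/dX) · (X/Y)

dY/dX = 17·e^X
At X = 37: dY/dX = 17·e^37, Y = 17·e^37

Elasticity = (17·e^37) · (37 / (17·e^37)) = 37

Interpretation: for a small percentage change in X, the percentage change in Y is approximately 37.00 times as large.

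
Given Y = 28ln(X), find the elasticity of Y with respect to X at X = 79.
Elasticity = 1/ln(79) ≈ 0.2289

Elasticity = (dY/dX) · (X/Y)

dY/dX = 28/X
At X = 79: dY/dX = 28/79, Y = 28·ln(79)

Elasticity = (28/79) · (79 / (28·ln(79))) = 1/ln(79) ≈ 0.2289

Interpretation: for a small percentage change in X, the percentage change in Y is approximately 0.23 times as large.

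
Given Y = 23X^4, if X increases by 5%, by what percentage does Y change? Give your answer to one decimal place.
21.6%

For Y = 23X^4:
If X → X(1 + 0.05)
Then Y → Y · (1 + 0.05)^4
     ≈ Y · 1.2155

Percentage change = ((1 + 0.05)^4 − 1) × 100% ≈ 21.6%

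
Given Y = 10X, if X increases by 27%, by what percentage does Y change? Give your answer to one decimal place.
27.0%

For Y = 10X:
If X → X(1 + 0.27)
Then Y → Y · (1 + 0.27)^1
     = Y · 1.2700

Percentage change = ((1 + 0.27)^1 − 1) × 100% = 27.0%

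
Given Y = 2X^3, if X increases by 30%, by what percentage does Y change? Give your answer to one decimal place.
119.7%

For Y = 2X^3:
If X → X(1 + 0.3)
Then Y → Y · (1 + 0.3)^3
     = Y · 2.1970

Percentage change = ((1 + 0.3)^3 − 1) × 100% = 119.7%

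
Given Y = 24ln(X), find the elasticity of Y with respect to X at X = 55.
Elasticity = 1/ln(55) ≈ 0.2495

Elasticity = (dY/dX) · (X/Y)

dY/dX = 24/X
At X = 55: dY/dX = 24/55, Y = 24·ln(55)

Elasticity = (24/55) · (55 / (24·ln(55))) = 1/ln(55) ≈ 0.2495

Interpretation: for a small percentage change in X, the percentage change in Y is approximately 0.25 times as large.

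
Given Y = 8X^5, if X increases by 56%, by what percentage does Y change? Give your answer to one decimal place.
823.9%

For Y = 8X^5:
If X → X(1 + 0.56)
Then Y → Y · (1 + 0.56)^5
     ≈ Y · 9.2390

Percentage change = ((1 + 0.56)^5 − 1) × 100% ≈ 823.9%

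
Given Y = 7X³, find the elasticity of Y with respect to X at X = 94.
Elasticity = 3

Elasticity = (dY/dX) · (X/Y)

dY/dX = 21·X²
At X = 94: dY/dX = 185556, Y = 5814088

Elasticity = 185556 · (94 / 5814088) = 3

Interpretation: for a small percentage change in X, the percentage change in Y is approximately 3.00 times as large.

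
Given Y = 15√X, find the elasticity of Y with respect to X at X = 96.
Elasticity = 1/2

Elasticity = (dY/dX) · (X/Y)

dY/dX = 15/(2·√X)
At X = 96: dY/dX = 5·√6/16, Y = 60·√6

Elasticity = (5·√6/16) · (96 / (60·√6)) = 1/2

Interpretation: for a small percentage change in X, the percentage change in Y is approximately 0.50 times as large.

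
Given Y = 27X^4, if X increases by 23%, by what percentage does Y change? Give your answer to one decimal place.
128.9%

For Y = 27X^4:
If X → X(1 + 0.23)
Then Y → Y · (1 + 0.23)^4
     ≈ Y · 2.2889

Percentage change = ((1 + 0.23)^4 − 1) × 100% ≈ 128.9%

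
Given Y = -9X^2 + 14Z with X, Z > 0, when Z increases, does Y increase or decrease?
Y increases

Taking the partial derivative:
∂Y/∂Z = 14

∂Y/∂Z = 14 > 0 (assuming positive values)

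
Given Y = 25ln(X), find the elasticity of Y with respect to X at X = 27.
Elasticity = 1/ln(27) ≈ 0.3034

Elasticity = (dY/dX) · (X/Y)

dY/dX = 25/X
At X = 27: dY/dX = 25/27, Y = 25·ln(27)

Elasticity = (25/27) · (27 / (25·ln(27))) = 1/ln(27) ≈ 0.3034

Interpretation: for a small percentage change in X, the percentage change in Y is approximately 0.30 times as large.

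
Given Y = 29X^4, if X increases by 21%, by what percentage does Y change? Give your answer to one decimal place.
114.4%

For Y = 29X^4:
If X → X(1 + 0.21)
Then Y → Y · (1 + 0.21)^4
     ≈ Y · 2.1436

Percentage change = ((1 + 0.21)^4 − 1) × 100% ≈ 114.4%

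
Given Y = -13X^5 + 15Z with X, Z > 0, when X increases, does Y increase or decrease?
Y decreases

Taking the partial derivative:
∂Y/∂X = -65X^4

∂Y/∂X = -65X^4 < 0 (assuming positive values)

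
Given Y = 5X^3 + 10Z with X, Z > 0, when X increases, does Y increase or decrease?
Y increases

Taking the partial derivative:
∂Y/∂X = 15X^2

∂Y/∂X = 15X^2 > 0 (assuming positive values)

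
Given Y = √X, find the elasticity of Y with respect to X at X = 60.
Elasticity = 1/2

Elasticity = (dY/dX) · (X/Y)

dY/dX = 1/(2·√X)
At X = 60: dY/dX = √15/60, Y = 2·√15

Elasticity = (√15/60) · (60 / (2·√15)) = 1/2

Interpretation: for a small percentage change in X, the percentage change in Y is approximately 0.50 times as large.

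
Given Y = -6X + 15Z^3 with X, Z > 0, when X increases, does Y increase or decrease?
Y decreases

Taking the partial derivative:
∂Y/∂X = -6

∂Y/∂X = -6 < 0 (assuming positive values)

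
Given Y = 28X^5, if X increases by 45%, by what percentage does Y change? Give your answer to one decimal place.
541.0%

For Y = 28X^5:
If X → X(1 + 0.45)
Then Y → Y · (1 + 0.45)^5
     ≈ Y · 6.4097

Percentage change = ((1 + 0.45)^5 − 1) × 100% ≈ 541.0%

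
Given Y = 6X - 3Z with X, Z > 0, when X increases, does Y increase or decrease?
Y increases

Taking the partial derivative:
∂Y/∂X = 6

∂Y/∂X = 6 > 0 (assuming positive values)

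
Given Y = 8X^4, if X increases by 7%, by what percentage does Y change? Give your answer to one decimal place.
31.1%

For Y = 8X^4:
If X → X(1 + 0.07)
Then Y → Y · (1 + 0.07)^4
     ≈ Y · 1.3108

Percentage change = ((1 + 0.07)^4 − 1) × 100% ≈ 31.1%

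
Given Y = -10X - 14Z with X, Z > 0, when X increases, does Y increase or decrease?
Y decreases

Taking the partial derivative:
∂Y/∂X = -10

∂Y/∂X = -10 < 0 (assuming positive values)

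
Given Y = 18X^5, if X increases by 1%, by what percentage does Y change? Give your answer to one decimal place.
5.1%

For Y = 18X^5:
If X → X(1 + 0.01)
Then Y → Y · (1 + 0.01)^5
     ≈ Y · 1.0510

Percentage change = ((1 + 0.01)^5 − 1) × 100% ≈ 5.1%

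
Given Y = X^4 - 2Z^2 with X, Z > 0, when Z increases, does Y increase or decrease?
Y decreases

Taking the partial derivative:
∂Y/∂Z = -4Z

∂Y/∂Z = -4Z < 0 (assuming positive values)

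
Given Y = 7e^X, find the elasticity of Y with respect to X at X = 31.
Elasticity = 31

Elasticity = (dY/dX) · (X/Y)

dY/dX = 7·e^X
At X = 31: dY/dX = 7·e^31, Y = 7·e^31

Elasticity = (7·e^31) · (31 / (7·e^31)) = 31

Interpretation: for a small percentage change in X, the percentage change in Y is approximately 31.00 times as large.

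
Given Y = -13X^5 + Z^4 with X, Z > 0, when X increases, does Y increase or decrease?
Y decreases

Taking the partial derivative:
∂Y/∂X = -65X^4

∂Y/∂X = -65X^4 < 0 (assuming positive values)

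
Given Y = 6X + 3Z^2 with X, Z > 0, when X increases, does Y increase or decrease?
Y increases

Taking the partial derivative:
∂Y/∂X = 6

∂Y/∂X = 6 > 0 (assuming positive values)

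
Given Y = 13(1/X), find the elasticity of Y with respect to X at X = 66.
Elasticity = -1

Elasticity = (dY/dX) · (X/Y)

dY/dX = -13/X²
At X = 66: dY/dX = -13/4356, Y = 13/66

Elasticity = (-13/4356) · (66 / (13/66)) = -1

Interpretation: for a small percentage change in X, the percentage change in Y is approximately -1.00 times as large.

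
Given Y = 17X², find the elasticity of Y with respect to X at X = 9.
Elasticity = 2

Elasticity = (dY/dX) · (X/Y)

dY/dX = 34·X
At X = 9: dY/dX = 306, Y = 1377

Elasticity = 306 · (9 / 1377) = 2

Interpretation: for a small percentage change in X, the percentage change in Y is approximately 2.00 times as large.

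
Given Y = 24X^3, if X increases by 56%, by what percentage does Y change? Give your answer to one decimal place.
279.6%

For Y = 24X^3:
If X → X(1 + 0.56)
Then Y → Y · (1 + 0.56)^3
     ≈ Y · 3.7964

Percentage change = ((1 + 0.56)^3 − 1) × 100% ≈ 279.6%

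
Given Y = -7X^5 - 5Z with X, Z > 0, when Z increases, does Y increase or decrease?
Y decreases

Taking the partial derivative:
∂Y/∂Z = -5

∂Y/∂Z = -5 < 0 (assuming positive values)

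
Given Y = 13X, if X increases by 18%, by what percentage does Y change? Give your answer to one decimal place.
18.0%

For Y = 13X:
If X → X(1 + 0.18)
Then Y → Y · (1 + 0.18)^1
     = Y · 1.1800

Percentage change = ((1 + 0.18)^1 − 1) × 100% = 18.0%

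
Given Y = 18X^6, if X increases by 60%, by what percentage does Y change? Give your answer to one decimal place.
1577.7%

For Y = 18X^6:
If X → X(1 + 0.6)
Then Y → Y · (1 + 0.6)^6
     ≈ Y · 16.7772

Percentage change = ((1 + 0.6)^6 − 1) × 100% ≈ 1577.7%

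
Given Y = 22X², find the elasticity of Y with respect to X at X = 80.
Elasticity = 2

Elasticity = (dY/dX) · (X/Y)

dY/dX = 44·X
At X = 80: dY/dX = 3520, Y = 140800

Elasticity = 3520 · (80 / 140800) = 2

Interpretation: for a small percentage change in X, the percentage change in Y is approximately 2.00 times as large.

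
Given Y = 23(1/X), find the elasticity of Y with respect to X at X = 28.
Elasticity = -1

Elasticity = (dY/dX) · (X/Y)

dY/dX = -23/X²
At X = 28: dY/dX = -23/784, Y = 23/28

Elasticity = (-23/784) · (28 / (23/28)) = -1

Interpretation: for a small percentage change in X, the percentage change in Y is approximately -1.00 times as large.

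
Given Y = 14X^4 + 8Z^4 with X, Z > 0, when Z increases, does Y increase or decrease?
Y increases

Taking the partial derivative:
∂Y/∂Z = 32Z^3

∂Y/∂Z = 32Z^3 > 0 (assuming positive values)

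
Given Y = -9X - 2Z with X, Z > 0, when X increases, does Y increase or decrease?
Y decreases

Taking the partial derivative:
∂Y/∂X = -9

∂Y/∂X = -9 < 0 (assuming positive values)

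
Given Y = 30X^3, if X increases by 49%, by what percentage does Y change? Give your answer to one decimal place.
230.8%

For Y = 30X^3:
If X → X(1 + 0.49)
Then Y → Y · (1 + 0.49)^3
     ≈ Y · 3.3079

Percentage change = ((1 + 0.49)^3 − 1) × 100% ≈ 230.8%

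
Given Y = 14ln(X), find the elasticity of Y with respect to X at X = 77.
Elasticity = 1/ln(77) ≈ 0.2302

Elasticity = (dY/dX) · (X/Y)

dY/dX = 14/X
At X = 77: dY/dX = 2/11, Y = 14·ln(77)

Elasticity = (2/11) · (77 / (14·ln(77))) = 1/ln(77) ≈ 0.2302

Interpretation: for a small percentage change in X, the percentage change in Y is approximately 0.23 times as large.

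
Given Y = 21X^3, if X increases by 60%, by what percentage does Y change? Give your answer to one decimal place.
309.6%

For Y = 21X^3:
If X → X(1 + 0.6)
Then Y → Y · (1 + 0.6)^3
     = Y · 4.0960

Percentage change = ((1 + 0.6)^3 − 1) × 100% = 309.6%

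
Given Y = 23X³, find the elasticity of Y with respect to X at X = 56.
Elasticity = 3

Elasticity = (dY/dX) · (X/Y)

dY/dX = 69·X²
At X = 56: dY/dX = 216384, Y = 4039168

Elasticity = 216384 · (56 / 4039168) = 3

Interpretation: for a small percentage change in X, the percentage change in Y is approximately 3.00 times as large.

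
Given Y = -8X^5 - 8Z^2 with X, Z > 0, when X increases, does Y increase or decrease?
Y decreases

Taking the partial derivative:
∂Y/∂X = -40X^4

∂Y/∂X = -40X^4 < 0 (assuming positive values)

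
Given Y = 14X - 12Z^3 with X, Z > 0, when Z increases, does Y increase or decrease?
Y decreases

Taking the partial derivative:
∂Y/∂Z = -36Z^2

∂Y/∂Z = -36Z^2 < 0 (assuming positive values)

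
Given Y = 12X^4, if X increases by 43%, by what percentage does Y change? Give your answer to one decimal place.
318.2%

For Y = 12X^4:
If X → X(1 + 0.43)
Then Y → Y · (1 + 0.43)^4
     ≈ Y · 4.1816

Percentage change = ((1 + 0.43)^4 − 1) × 100% ≈ 318.2%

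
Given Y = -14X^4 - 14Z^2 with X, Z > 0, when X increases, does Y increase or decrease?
Y decreases

Taking the partial derivative:
∂Y/∂X = -56X^3

∂Y/∂X = -56X^3 < 0 (assuming positive values)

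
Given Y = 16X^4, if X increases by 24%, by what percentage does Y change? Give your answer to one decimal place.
136.4%

For Y = 16X^4:
If X → X(1 + 0.24)
Then Y → Y · (1 + 0.24)^4
     ≈ Y · 2.3642

Percentage change = ((1 + 0.24)^4 − 1) × 100% ≈ 136.4%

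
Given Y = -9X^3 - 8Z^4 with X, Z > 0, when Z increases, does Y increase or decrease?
Y decreases

Taking the partial derivative:
∂Y/∂Z = -32Z^3

∂Y/∂Z = -32Z^3 < 0 (assuming positive values)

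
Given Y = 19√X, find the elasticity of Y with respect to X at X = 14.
Elasticity = 1/2

Elasticity = (dY/dX) · (X/Y)

dY/dX = 19/(2·√X)
At X = 14: dY/dX = 19·√14/28, Y = 19·√14

Elasticity = (19·√14/28) · (14 / (19·√14)) = 1/2

Interpretation: for a small percentage change in X, the percentage change in Y is approximately 0.50 times as large.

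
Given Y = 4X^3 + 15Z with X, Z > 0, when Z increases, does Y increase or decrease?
Y increases

Taking the partial derivative:
∂Y/∂Z = 15

∂Y/∂Z = 15 > 0 (assuming positive values)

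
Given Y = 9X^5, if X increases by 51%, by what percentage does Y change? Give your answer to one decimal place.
685.0%

For Y = 9X^5:
If X → X(1 + 0.51)
Then Y → Y · (1 + 0.51)^5
     ≈ Y · 7.8503

Percentage change = ((1 + 0.51)^5 − 1) × 100% ≈ 685.0%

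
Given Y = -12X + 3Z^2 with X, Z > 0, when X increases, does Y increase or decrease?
Y decreases

Taking the partial derivative:
∂Y/∂X = -12

∂Y/∂X = -12 < 0 (assuming positive values)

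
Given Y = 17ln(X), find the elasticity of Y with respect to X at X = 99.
Elasticity = 1/ln(99) ≈ 0.2176

Elasticity = (dY/dX) · (X/Y)

dY/dX = 17/X
At X = 99: dY/dX = 17/99, Y = 17·ln(99)

Elasticity = (17/99) · (99 / (17·ln(99))) = 1/ln(99) ≈ 0.2176

Interpretation: for a small percentage change in X, the percentage change in Y is approximately 0.22 times as large.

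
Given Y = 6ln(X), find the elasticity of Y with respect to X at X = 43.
Elasticity = 1/ln(43) ≈ 0.2659

Elasticity = (dY/dX) · (X/Y)

dY/dX = 6/X
At X = 43: dY/dX = 6/43, Y = 6·ln(43)

Elasticity = (6/43) · (43 / (6·ln(43))) = 1/ln(43) ≈ 0.2659

Interpretation: for a small percentage change in X, the percentage change in Y is approximately 0.27 times as large.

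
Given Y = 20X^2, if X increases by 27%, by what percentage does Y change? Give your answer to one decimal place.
61.3%

For Y = 20X^2:
If X → X(1 + 0.27)
Then Y → Y · (1 + 0.27)^2
     = Y · 1.6129

Percentage change = ((1 + 0.27)^2 − 1) × 100% ≈ 61.3%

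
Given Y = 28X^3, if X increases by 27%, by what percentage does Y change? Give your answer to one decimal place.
104.8%

For Y = 28X^3:
If X → X(1 + 0.27)
Then Y → Y · (1 + 0.27)^3
     ≈ Y · 2.0484

Percentage change = ((1 + 0.27)^3 − 1) × 100% ≈ 104.8%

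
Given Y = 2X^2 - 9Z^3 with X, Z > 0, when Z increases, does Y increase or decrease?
Y decreases

Taking the partial derivative:
∂Y/∂Z = -27Z^2

∂Y/∂Z = -27Z^2 < 0 (assuming positive values)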